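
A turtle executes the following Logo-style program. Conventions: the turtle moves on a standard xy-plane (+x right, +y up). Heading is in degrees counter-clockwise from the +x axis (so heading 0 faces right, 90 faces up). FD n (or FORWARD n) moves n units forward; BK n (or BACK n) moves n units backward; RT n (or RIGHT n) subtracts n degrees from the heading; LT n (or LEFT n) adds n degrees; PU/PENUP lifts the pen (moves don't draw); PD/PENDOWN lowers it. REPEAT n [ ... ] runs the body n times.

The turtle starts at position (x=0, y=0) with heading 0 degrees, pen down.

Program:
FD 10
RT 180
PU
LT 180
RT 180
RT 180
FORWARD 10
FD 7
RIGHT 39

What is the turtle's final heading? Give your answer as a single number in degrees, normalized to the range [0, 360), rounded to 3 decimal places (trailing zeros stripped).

Answer: 321

Derivation:
Executing turtle program step by step:
Start: pos=(0,0), heading=0, pen down
FD 10: (0,0) -> (10,0) [heading=0, draw]
RT 180: heading 0 -> 180
PU: pen up
LT 180: heading 180 -> 0
RT 180: heading 0 -> 180
RT 180: heading 180 -> 0
FD 10: (10,0) -> (20,0) [heading=0, move]
FD 7: (20,0) -> (27,0) [heading=0, move]
RT 39: heading 0 -> 321
Final: pos=(27,0), heading=321, 1 segment(s) drawn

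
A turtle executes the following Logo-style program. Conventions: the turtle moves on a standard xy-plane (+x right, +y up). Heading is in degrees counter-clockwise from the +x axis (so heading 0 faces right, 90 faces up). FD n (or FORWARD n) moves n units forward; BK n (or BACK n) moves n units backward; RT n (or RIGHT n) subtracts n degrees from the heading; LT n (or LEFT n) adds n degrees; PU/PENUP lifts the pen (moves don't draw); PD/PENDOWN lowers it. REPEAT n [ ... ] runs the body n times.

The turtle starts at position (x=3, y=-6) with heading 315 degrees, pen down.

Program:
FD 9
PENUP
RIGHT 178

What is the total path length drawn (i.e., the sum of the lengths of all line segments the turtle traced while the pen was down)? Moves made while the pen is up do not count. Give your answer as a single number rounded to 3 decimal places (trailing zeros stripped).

Executing turtle program step by step:
Start: pos=(3,-6), heading=315, pen down
FD 9: (3,-6) -> (9.364,-12.364) [heading=315, draw]
PU: pen up
RT 178: heading 315 -> 137
Final: pos=(9.364,-12.364), heading=137, 1 segment(s) drawn

Segment lengths:
  seg 1: (3,-6) -> (9.364,-12.364), length = 9
Total = 9

Answer: 9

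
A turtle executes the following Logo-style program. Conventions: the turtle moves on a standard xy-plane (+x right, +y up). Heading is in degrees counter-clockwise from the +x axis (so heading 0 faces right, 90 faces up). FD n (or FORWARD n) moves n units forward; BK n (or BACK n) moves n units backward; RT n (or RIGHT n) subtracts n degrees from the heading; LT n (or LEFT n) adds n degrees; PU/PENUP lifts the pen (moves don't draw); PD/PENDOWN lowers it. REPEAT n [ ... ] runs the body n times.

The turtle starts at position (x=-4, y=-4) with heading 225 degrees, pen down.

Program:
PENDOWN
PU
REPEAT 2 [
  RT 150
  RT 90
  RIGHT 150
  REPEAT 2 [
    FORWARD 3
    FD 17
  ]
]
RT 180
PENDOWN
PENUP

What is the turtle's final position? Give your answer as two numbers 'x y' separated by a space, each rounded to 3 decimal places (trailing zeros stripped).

Answer: -81.274 -4

Derivation:
Executing turtle program step by step:
Start: pos=(-4,-4), heading=225, pen down
PD: pen down
PU: pen up
REPEAT 2 [
  -- iteration 1/2 --
  RT 150: heading 225 -> 75
  RT 90: heading 75 -> 345
  RT 150: heading 345 -> 195
  REPEAT 2 [
    -- iteration 1/2 --
    FD 3: (-4,-4) -> (-6.898,-4.776) [heading=195, move]
    FD 17: (-6.898,-4.776) -> (-23.319,-9.176) [heading=195, move]
    -- iteration 2/2 --
    FD 3: (-23.319,-9.176) -> (-26.216,-9.953) [heading=195, move]
    FD 17: (-26.216,-9.953) -> (-42.637,-14.353) [heading=195, move]
  ]
  -- iteration 2/2 --
  RT 150: heading 195 -> 45
  RT 90: heading 45 -> 315
  RT 150: heading 315 -> 165
  REPEAT 2 [
    -- iteration 1/2 --
    FD 3: (-42.637,-14.353) -> (-45.535,-13.576) [heading=165, move]
    FD 17: (-45.535,-13.576) -> (-61.956,-9.176) [heading=165, move]
    -- iteration 2/2 --
    FD 3: (-61.956,-9.176) -> (-64.853,-8.4) [heading=165, move]
    FD 17: (-64.853,-8.4) -> (-81.274,-4) [heading=165, move]
  ]
]
RT 180: heading 165 -> 345
PD: pen down
PU: pen up
Final: pos=(-81.274,-4), heading=345, 0 segment(s) drawn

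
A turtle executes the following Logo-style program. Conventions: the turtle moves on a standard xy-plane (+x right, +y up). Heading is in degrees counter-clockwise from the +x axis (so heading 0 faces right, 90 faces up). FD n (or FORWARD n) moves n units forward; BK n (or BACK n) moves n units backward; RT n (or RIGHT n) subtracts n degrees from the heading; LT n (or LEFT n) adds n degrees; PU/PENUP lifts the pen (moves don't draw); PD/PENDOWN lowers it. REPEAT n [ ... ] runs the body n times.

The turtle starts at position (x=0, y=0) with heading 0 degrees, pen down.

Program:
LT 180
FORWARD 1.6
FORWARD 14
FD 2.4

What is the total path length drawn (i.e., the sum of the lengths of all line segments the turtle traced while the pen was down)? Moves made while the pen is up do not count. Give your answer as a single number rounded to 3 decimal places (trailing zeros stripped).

Executing turtle program step by step:
Start: pos=(0,0), heading=0, pen down
LT 180: heading 0 -> 180
FD 1.6: (0,0) -> (-1.6,0) [heading=180, draw]
FD 14: (-1.6,0) -> (-15.6,0) [heading=180, draw]
FD 2.4: (-15.6,0) -> (-18,0) [heading=180, draw]
Final: pos=(-18,0), heading=180, 3 segment(s) drawn

Segment lengths:
  seg 1: (0,0) -> (-1.6,0), length = 1.6
  seg 2: (-1.6,0) -> (-15.6,0), length = 14
  seg 3: (-15.6,0) -> (-18,0), length = 2.4
Total = 18

Answer: 18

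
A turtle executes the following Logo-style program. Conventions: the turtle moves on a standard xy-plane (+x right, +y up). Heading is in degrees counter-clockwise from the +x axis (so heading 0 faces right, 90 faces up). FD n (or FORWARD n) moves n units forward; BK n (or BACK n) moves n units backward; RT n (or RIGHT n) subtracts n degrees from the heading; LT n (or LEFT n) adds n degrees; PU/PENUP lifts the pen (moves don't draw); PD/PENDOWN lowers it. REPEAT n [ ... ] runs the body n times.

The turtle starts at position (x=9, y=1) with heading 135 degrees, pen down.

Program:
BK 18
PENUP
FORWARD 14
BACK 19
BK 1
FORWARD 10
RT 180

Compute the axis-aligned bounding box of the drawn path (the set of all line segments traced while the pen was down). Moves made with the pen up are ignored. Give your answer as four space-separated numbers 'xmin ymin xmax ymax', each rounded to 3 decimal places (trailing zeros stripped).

Answer: 9 -11.728 21.728 1

Derivation:
Executing turtle program step by step:
Start: pos=(9,1), heading=135, pen down
BK 18: (9,1) -> (21.728,-11.728) [heading=135, draw]
PU: pen up
FD 14: (21.728,-11.728) -> (11.828,-1.828) [heading=135, move]
BK 19: (11.828,-1.828) -> (25.263,-15.263) [heading=135, move]
BK 1: (25.263,-15.263) -> (25.971,-15.971) [heading=135, move]
FD 10: (25.971,-15.971) -> (18.899,-8.899) [heading=135, move]
RT 180: heading 135 -> 315
Final: pos=(18.899,-8.899), heading=315, 1 segment(s) drawn

Segment endpoints: x in {9, 21.728}, y in {-11.728, 1}
xmin=9, ymin=-11.728, xmax=21.728, ymax=1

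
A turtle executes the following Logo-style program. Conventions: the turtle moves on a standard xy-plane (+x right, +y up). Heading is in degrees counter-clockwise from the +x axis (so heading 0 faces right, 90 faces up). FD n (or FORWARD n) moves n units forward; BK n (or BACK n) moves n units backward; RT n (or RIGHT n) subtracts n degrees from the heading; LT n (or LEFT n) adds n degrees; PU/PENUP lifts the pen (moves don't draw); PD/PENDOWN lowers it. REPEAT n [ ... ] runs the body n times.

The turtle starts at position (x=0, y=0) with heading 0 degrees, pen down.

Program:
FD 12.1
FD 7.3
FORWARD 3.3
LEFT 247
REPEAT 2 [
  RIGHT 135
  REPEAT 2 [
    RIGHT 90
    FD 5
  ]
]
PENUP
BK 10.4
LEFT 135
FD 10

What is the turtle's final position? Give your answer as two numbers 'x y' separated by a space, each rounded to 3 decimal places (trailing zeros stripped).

Answer: 22.446 13.221

Derivation:
Executing turtle program step by step:
Start: pos=(0,0), heading=0, pen down
FD 12.1: (0,0) -> (12.1,0) [heading=0, draw]
FD 7.3: (12.1,0) -> (19.4,0) [heading=0, draw]
FD 3.3: (19.4,0) -> (22.7,0) [heading=0, draw]
LT 247: heading 0 -> 247
REPEAT 2 [
  -- iteration 1/2 --
  RT 135: heading 247 -> 112
  REPEAT 2 [
    -- iteration 1/2 --
    RT 90: heading 112 -> 22
    FD 5: (22.7,0) -> (27.336,1.873) [heading=22, draw]
    -- iteration 2/2 --
    RT 90: heading 22 -> 292
    FD 5: (27.336,1.873) -> (29.209,-2.763) [heading=292, draw]
  ]
  -- iteration 2/2 --
  RT 135: heading 292 -> 157
  REPEAT 2 [
    -- iteration 1/2 --
    RT 90: heading 157 -> 67
    FD 5: (29.209,-2.763) -> (31.163,1.84) [heading=67, draw]
    -- iteration 2/2 --
    RT 90: heading 67 -> 337
    FD 5: (31.163,1.84) -> (35.765,-0.114) [heading=337, draw]
  ]
]
PU: pen up
BK 10.4: (35.765,-0.114) -> (26.192,3.95) [heading=337, move]
LT 135: heading 337 -> 112
FD 10: (26.192,3.95) -> (22.446,13.221) [heading=112, move]
Final: pos=(22.446,13.221), heading=112, 7 segment(s) drawn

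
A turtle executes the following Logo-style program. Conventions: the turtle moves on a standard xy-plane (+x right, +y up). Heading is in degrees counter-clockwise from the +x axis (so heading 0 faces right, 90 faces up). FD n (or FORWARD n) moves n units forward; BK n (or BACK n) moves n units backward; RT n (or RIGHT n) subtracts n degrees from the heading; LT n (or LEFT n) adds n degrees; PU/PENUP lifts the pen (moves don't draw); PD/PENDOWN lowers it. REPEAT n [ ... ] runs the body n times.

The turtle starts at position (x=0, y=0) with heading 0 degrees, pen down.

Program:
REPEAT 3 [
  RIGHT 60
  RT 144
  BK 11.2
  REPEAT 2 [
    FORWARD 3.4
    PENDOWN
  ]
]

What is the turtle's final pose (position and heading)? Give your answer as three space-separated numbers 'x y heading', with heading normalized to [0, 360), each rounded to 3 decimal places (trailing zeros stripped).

Executing turtle program step by step:
Start: pos=(0,0), heading=0, pen down
REPEAT 3 [
  -- iteration 1/3 --
  RT 60: heading 0 -> 300
  RT 144: heading 300 -> 156
  BK 11.2: (0,0) -> (10.232,-4.555) [heading=156, draw]
  REPEAT 2 [
    -- iteration 1/2 --
    FD 3.4: (10.232,-4.555) -> (7.126,-3.173) [heading=156, draw]
    PD: pen down
    -- iteration 2/2 --
    FD 3.4: (7.126,-3.173) -> (4.02,-1.79) [heading=156, draw]
    PD: pen down
  ]
  -- iteration 2/3 --
  RT 60: heading 156 -> 96
  RT 144: heading 96 -> 312
  BK 11.2: (4.02,-1.79) -> (-3.475,6.534) [heading=312, draw]
  REPEAT 2 [
    -- iteration 1/2 --
    FD 3.4: (-3.475,6.534) -> (-1.2,4.007) [heading=312, draw]
    PD: pen down
    -- iteration 2/2 --
    FD 3.4: (-1.2,4.007) -> (1.075,1.48) [heading=312, draw]
    PD: pen down
  ]
  -- iteration 3/3 --
  RT 60: heading 312 -> 252
  RT 144: heading 252 -> 108
  BK 11.2: (1.075,1.48) -> (4.536,-9.172) [heading=108, draw]
  REPEAT 2 [
    -- iteration 1/2 --
    FD 3.4: (4.536,-9.172) -> (3.486,-5.938) [heading=108, draw]
    PD: pen down
    -- iteration 2/2 --
    FD 3.4: (3.486,-5.938) -> (2.435,-2.704) [heading=108, draw]
    PD: pen down
  ]
]
Final: pos=(2.435,-2.704), heading=108, 9 segment(s) drawn

Answer: 2.435 -2.704 108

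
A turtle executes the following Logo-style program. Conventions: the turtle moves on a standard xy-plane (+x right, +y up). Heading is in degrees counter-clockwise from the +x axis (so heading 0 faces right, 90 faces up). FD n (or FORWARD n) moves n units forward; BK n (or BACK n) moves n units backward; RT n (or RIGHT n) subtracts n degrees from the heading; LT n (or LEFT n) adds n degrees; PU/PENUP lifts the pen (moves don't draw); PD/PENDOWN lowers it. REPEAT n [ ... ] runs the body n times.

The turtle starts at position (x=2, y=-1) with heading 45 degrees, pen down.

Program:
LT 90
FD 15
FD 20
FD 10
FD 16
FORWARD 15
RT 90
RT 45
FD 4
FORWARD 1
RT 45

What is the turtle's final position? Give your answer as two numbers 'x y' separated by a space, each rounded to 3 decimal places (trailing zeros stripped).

Answer: -46.74 52.74

Derivation:
Executing turtle program step by step:
Start: pos=(2,-1), heading=45, pen down
LT 90: heading 45 -> 135
FD 15: (2,-1) -> (-8.607,9.607) [heading=135, draw]
FD 20: (-8.607,9.607) -> (-22.749,23.749) [heading=135, draw]
FD 10: (-22.749,23.749) -> (-29.82,30.82) [heading=135, draw]
FD 16: (-29.82,30.82) -> (-41.134,42.134) [heading=135, draw]
FD 15: (-41.134,42.134) -> (-51.74,52.74) [heading=135, draw]
RT 90: heading 135 -> 45
RT 45: heading 45 -> 0
FD 4: (-51.74,52.74) -> (-47.74,52.74) [heading=0, draw]
FD 1: (-47.74,52.74) -> (-46.74,52.74) [heading=0, draw]
RT 45: heading 0 -> 315
Final: pos=(-46.74,52.74), heading=315, 7 segment(s) drawn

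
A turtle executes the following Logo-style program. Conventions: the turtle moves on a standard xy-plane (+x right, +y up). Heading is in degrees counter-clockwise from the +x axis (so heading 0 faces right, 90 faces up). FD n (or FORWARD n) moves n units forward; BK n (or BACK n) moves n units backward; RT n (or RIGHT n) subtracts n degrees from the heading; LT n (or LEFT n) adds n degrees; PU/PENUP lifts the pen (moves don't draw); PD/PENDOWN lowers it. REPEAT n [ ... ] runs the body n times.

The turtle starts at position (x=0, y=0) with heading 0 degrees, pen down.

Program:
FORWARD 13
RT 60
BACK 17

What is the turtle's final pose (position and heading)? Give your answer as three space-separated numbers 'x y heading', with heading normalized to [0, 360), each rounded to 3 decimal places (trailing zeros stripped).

Answer: 4.5 14.722 300

Derivation:
Executing turtle program step by step:
Start: pos=(0,0), heading=0, pen down
FD 13: (0,0) -> (13,0) [heading=0, draw]
RT 60: heading 0 -> 300
BK 17: (13,0) -> (4.5,14.722) [heading=300, draw]
Final: pos=(4.5,14.722), heading=300, 2 segment(s) drawn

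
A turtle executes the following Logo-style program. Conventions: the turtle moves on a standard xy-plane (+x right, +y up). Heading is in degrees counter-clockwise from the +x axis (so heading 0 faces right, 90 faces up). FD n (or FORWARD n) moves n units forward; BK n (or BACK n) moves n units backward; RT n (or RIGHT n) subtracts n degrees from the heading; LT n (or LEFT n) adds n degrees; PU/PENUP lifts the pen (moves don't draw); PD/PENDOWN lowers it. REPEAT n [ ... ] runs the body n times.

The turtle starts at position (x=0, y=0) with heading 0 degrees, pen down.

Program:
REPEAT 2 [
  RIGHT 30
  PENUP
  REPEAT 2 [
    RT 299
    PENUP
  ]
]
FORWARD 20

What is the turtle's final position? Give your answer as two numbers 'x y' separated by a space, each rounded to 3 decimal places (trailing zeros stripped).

Executing turtle program step by step:
Start: pos=(0,0), heading=0, pen down
REPEAT 2 [
  -- iteration 1/2 --
  RT 30: heading 0 -> 330
  PU: pen up
  REPEAT 2 [
    -- iteration 1/2 --
    RT 299: heading 330 -> 31
    PU: pen up
    -- iteration 2/2 --
    RT 299: heading 31 -> 92
    PU: pen up
  ]
  -- iteration 2/2 --
  RT 30: heading 92 -> 62
  PU: pen up
  REPEAT 2 [
    -- iteration 1/2 --
    RT 299: heading 62 -> 123
    PU: pen up
    -- iteration 2/2 --
    RT 299: heading 123 -> 184
    PU: pen up
  ]
]
FD 20: (0,0) -> (-19.951,-1.395) [heading=184, move]
Final: pos=(-19.951,-1.395), heading=184, 0 segment(s) drawn

Answer: -19.951 -1.395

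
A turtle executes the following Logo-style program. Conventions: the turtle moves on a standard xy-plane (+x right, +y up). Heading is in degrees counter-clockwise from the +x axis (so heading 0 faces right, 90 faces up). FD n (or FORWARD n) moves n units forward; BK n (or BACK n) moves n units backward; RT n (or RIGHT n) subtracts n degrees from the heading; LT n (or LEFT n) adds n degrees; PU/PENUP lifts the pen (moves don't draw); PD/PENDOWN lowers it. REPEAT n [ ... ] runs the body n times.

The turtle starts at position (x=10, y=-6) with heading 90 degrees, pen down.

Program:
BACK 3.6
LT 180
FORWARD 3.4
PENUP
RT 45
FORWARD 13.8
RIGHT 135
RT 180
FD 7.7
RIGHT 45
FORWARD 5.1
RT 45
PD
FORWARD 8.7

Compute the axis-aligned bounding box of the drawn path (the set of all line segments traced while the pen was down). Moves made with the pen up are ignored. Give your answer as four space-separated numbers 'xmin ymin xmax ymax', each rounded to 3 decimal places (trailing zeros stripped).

Answer: -12.064 -34.064 10 -6

Derivation:
Executing turtle program step by step:
Start: pos=(10,-6), heading=90, pen down
BK 3.6: (10,-6) -> (10,-9.6) [heading=90, draw]
LT 180: heading 90 -> 270
FD 3.4: (10,-9.6) -> (10,-13) [heading=270, draw]
PU: pen up
RT 45: heading 270 -> 225
FD 13.8: (10,-13) -> (0.242,-22.758) [heading=225, move]
RT 135: heading 225 -> 90
RT 180: heading 90 -> 270
FD 7.7: (0.242,-22.758) -> (0.242,-30.458) [heading=270, move]
RT 45: heading 270 -> 225
FD 5.1: (0.242,-30.458) -> (-3.364,-34.064) [heading=225, move]
RT 45: heading 225 -> 180
PD: pen down
FD 8.7: (-3.364,-34.064) -> (-12.064,-34.064) [heading=180, draw]
Final: pos=(-12.064,-34.064), heading=180, 3 segment(s) drawn

Segment endpoints: x in {-12.064, -3.364, 10}, y in {-34.064, -13, -9.6, -6}
xmin=-12.064, ymin=-34.064, xmax=10, ymax=-6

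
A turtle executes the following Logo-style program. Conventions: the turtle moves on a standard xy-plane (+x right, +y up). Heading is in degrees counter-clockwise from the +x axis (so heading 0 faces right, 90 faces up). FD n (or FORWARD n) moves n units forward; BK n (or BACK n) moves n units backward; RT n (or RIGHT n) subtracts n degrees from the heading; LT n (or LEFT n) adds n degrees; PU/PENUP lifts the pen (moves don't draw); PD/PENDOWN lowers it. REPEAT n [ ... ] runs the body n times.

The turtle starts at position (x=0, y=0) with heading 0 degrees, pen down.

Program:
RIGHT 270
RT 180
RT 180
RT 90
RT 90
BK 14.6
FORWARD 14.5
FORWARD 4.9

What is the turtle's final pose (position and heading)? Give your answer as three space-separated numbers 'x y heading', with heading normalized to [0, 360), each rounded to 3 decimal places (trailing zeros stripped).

Answer: 0 -4.8 270

Derivation:
Executing turtle program step by step:
Start: pos=(0,0), heading=0, pen down
RT 270: heading 0 -> 90
RT 180: heading 90 -> 270
RT 180: heading 270 -> 90
RT 90: heading 90 -> 0
RT 90: heading 0 -> 270
BK 14.6: (0,0) -> (0,14.6) [heading=270, draw]
FD 14.5: (0,14.6) -> (0,0.1) [heading=270, draw]
FD 4.9: (0,0.1) -> (0,-4.8) [heading=270, draw]
Final: pos=(0,-4.8), heading=270, 3 segment(s) drawn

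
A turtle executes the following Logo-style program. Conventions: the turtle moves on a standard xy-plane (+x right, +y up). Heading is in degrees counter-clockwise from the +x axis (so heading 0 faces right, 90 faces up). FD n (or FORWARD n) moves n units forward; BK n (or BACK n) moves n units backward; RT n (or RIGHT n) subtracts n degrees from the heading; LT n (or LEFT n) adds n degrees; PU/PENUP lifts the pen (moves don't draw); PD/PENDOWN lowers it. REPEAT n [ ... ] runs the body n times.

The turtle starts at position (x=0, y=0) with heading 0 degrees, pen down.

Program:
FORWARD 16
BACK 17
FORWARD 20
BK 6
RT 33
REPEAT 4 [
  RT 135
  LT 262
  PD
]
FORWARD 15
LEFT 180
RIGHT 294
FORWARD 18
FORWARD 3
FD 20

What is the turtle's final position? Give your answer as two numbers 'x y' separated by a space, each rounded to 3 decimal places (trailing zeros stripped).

Answer: 47.654 14.31

Derivation:
Executing turtle program step by step:
Start: pos=(0,0), heading=0, pen down
FD 16: (0,0) -> (16,0) [heading=0, draw]
BK 17: (16,0) -> (-1,0) [heading=0, draw]
FD 20: (-1,0) -> (19,0) [heading=0, draw]
BK 6: (19,0) -> (13,0) [heading=0, draw]
RT 33: heading 0 -> 327
REPEAT 4 [
  -- iteration 1/4 --
  RT 135: heading 327 -> 192
  LT 262: heading 192 -> 94
  PD: pen down
  -- iteration 2/4 --
  RT 135: heading 94 -> 319
  LT 262: heading 319 -> 221
  PD: pen down
  -- iteration 3/4 --
  RT 135: heading 221 -> 86
  LT 262: heading 86 -> 348
  PD: pen down
  -- iteration 4/4 --
  RT 135: heading 348 -> 213
  LT 262: heading 213 -> 115
  PD: pen down
]
FD 15: (13,0) -> (6.661,13.595) [heading=115, draw]
LT 180: heading 115 -> 295
RT 294: heading 295 -> 1
FD 18: (6.661,13.595) -> (24.658,13.909) [heading=1, draw]
FD 3: (24.658,13.909) -> (27.658,13.961) [heading=1, draw]
FD 20: (27.658,13.961) -> (47.654,14.31) [heading=1, draw]
Final: pos=(47.654,14.31), heading=1, 8 segment(s) drawn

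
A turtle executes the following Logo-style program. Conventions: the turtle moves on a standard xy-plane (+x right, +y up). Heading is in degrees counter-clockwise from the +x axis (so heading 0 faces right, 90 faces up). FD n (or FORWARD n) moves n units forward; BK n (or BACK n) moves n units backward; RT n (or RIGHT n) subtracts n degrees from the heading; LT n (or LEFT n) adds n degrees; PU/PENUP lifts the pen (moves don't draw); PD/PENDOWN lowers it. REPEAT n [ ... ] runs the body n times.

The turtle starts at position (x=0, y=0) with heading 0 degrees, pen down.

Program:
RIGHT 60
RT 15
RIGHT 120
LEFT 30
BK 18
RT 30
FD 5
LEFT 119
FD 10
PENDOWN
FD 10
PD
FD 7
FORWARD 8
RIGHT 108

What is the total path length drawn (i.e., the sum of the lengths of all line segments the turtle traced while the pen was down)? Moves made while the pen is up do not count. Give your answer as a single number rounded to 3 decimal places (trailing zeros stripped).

Answer: 58

Derivation:
Executing turtle program step by step:
Start: pos=(0,0), heading=0, pen down
RT 60: heading 0 -> 300
RT 15: heading 300 -> 285
RT 120: heading 285 -> 165
LT 30: heading 165 -> 195
BK 18: (0,0) -> (17.387,4.659) [heading=195, draw]
RT 30: heading 195 -> 165
FD 5: (17.387,4.659) -> (12.557,5.953) [heading=165, draw]
LT 119: heading 165 -> 284
FD 10: (12.557,5.953) -> (14.976,-3.75) [heading=284, draw]
PD: pen down
FD 10: (14.976,-3.75) -> (17.395,-13.453) [heading=284, draw]
PD: pen down
FD 7: (17.395,-13.453) -> (19.089,-20.245) [heading=284, draw]
FD 8: (19.089,-20.245) -> (21.024,-28.008) [heading=284, draw]
RT 108: heading 284 -> 176
Final: pos=(21.024,-28.008), heading=176, 6 segment(s) drawn

Segment lengths:
  seg 1: (0,0) -> (17.387,4.659), length = 18
  seg 2: (17.387,4.659) -> (12.557,5.953), length = 5
  seg 3: (12.557,5.953) -> (14.976,-3.75), length = 10
  seg 4: (14.976,-3.75) -> (17.395,-13.453), length = 10
  seg 5: (17.395,-13.453) -> (19.089,-20.245), length = 7
  seg 6: (19.089,-20.245) -> (21.024,-28.008), length = 8
Total = 58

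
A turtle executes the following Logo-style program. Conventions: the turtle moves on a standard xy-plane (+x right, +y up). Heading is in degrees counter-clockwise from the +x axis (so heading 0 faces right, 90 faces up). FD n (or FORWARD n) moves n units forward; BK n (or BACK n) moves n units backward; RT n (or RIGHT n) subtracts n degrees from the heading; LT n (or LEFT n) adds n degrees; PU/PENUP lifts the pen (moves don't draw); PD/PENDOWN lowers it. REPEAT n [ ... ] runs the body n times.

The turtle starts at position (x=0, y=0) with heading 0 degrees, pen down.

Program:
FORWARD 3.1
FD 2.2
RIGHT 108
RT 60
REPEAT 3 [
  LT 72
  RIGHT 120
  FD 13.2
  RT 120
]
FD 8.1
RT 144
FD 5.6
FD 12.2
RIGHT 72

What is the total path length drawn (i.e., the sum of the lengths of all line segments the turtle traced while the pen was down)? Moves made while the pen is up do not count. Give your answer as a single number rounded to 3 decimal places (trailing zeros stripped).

Executing turtle program step by step:
Start: pos=(0,0), heading=0, pen down
FD 3.1: (0,0) -> (3.1,0) [heading=0, draw]
FD 2.2: (3.1,0) -> (5.3,0) [heading=0, draw]
RT 108: heading 0 -> 252
RT 60: heading 252 -> 192
REPEAT 3 [
  -- iteration 1/3 --
  LT 72: heading 192 -> 264
  RT 120: heading 264 -> 144
  FD 13.2: (5.3,0) -> (-5.379,7.759) [heading=144, draw]
  RT 120: heading 144 -> 24
  -- iteration 2/3 --
  LT 72: heading 24 -> 96
  RT 120: heading 96 -> 336
  FD 13.2: (-5.379,7.759) -> (6.68,2.39) [heading=336, draw]
  RT 120: heading 336 -> 216
  -- iteration 3/3 --
  LT 72: heading 216 -> 288
  RT 120: heading 288 -> 168
  FD 13.2: (6.68,2.39) -> (-6.232,5.134) [heading=168, draw]
  RT 120: heading 168 -> 48
]
FD 8.1: (-6.232,5.134) -> (-0.812,11.154) [heading=48, draw]
RT 144: heading 48 -> 264
FD 5.6: (-0.812,11.154) -> (-1.397,5.584) [heading=264, draw]
FD 12.2: (-1.397,5.584) -> (-2.672,-6.549) [heading=264, draw]
RT 72: heading 264 -> 192
Final: pos=(-2.672,-6.549), heading=192, 8 segment(s) drawn

Segment lengths:
  seg 1: (0,0) -> (3.1,0), length = 3.1
  seg 2: (3.1,0) -> (5.3,0), length = 2.2
  seg 3: (5.3,0) -> (-5.379,7.759), length = 13.2
  seg 4: (-5.379,7.759) -> (6.68,2.39), length = 13.2
  seg 5: (6.68,2.39) -> (-6.232,5.134), length = 13.2
  seg 6: (-6.232,5.134) -> (-0.812,11.154), length = 8.1
  seg 7: (-0.812,11.154) -> (-1.397,5.584), length = 5.6
  seg 8: (-1.397,5.584) -> (-2.672,-6.549), length = 12.2
Total = 70.8

Answer: 70.8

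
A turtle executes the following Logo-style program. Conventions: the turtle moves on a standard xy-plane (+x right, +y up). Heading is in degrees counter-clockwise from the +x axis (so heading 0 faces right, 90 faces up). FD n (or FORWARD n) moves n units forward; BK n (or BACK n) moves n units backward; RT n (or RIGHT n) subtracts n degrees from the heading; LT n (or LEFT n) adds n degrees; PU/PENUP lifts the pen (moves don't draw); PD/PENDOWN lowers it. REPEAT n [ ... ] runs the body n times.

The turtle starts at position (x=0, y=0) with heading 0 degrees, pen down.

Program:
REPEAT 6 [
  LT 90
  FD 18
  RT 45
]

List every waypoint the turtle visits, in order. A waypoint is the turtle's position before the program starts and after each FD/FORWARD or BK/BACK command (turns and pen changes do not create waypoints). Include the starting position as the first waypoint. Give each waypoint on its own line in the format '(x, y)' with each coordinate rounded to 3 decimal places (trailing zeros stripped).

Executing turtle program step by step:
Start: pos=(0,0), heading=0, pen down
REPEAT 6 [
  -- iteration 1/6 --
  LT 90: heading 0 -> 90
  FD 18: (0,0) -> (0,18) [heading=90, draw]
  RT 45: heading 90 -> 45
  -- iteration 2/6 --
  LT 90: heading 45 -> 135
  FD 18: (0,18) -> (-12.728,30.728) [heading=135, draw]
  RT 45: heading 135 -> 90
  -- iteration 3/6 --
  LT 90: heading 90 -> 180
  FD 18: (-12.728,30.728) -> (-30.728,30.728) [heading=180, draw]
  RT 45: heading 180 -> 135
  -- iteration 4/6 --
  LT 90: heading 135 -> 225
  FD 18: (-30.728,30.728) -> (-43.456,18) [heading=225, draw]
  RT 45: heading 225 -> 180
  -- iteration 5/6 --
  LT 90: heading 180 -> 270
  FD 18: (-43.456,18) -> (-43.456,0) [heading=270, draw]
  RT 45: heading 270 -> 225
  -- iteration 6/6 --
  LT 90: heading 225 -> 315
  FD 18: (-43.456,0) -> (-30.728,-12.728) [heading=315, draw]
  RT 45: heading 315 -> 270
]
Final: pos=(-30.728,-12.728), heading=270, 6 segment(s) drawn
Waypoints (7 total):
(0, 0)
(0, 18)
(-12.728, 30.728)
(-30.728, 30.728)
(-43.456, 18)
(-43.456, 0)
(-30.728, -12.728)

Answer: (0, 0)
(0, 18)
(-12.728, 30.728)
(-30.728, 30.728)
(-43.456, 18)
(-43.456, 0)
(-30.728, -12.728)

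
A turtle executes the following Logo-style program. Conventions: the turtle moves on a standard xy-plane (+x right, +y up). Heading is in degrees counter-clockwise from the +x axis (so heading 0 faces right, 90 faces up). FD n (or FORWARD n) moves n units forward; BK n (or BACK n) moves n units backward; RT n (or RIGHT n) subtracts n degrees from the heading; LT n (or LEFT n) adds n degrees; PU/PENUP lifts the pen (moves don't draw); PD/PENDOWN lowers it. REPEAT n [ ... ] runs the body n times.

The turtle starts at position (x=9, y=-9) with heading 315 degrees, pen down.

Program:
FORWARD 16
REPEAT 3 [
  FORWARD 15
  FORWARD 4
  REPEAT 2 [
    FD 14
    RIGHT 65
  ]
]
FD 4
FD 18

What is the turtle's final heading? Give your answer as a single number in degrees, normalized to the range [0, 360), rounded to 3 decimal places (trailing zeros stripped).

Answer: 285

Derivation:
Executing turtle program step by step:
Start: pos=(9,-9), heading=315, pen down
FD 16: (9,-9) -> (20.314,-20.314) [heading=315, draw]
REPEAT 3 [
  -- iteration 1/3 --
  FD 15: (20.314,-20.314) -> (30.92,-30.92) [heading=315, draw]
  FD 4: (30.92,-30.92) -> (33.749,-33.749) [heading=315, draw]
  REPEAT 2 [
    -- iteration 1/2 --
    FD 14: (33.749,-33.749) -> (43.648,-43.648) [heading=315, draw]
    RT 65: heading 315 -> 250
    -- iteration 2/2 --
    FD 14: (43.648,-43.648) -> (38.86,-56.804) [heading=250, draw]
    RT 65: heading 250 -> 185
  ]
  -- iteration 2/3 --
  FD 15: (38.86,-56.804) -> (23.917,-58.111) [heading=185, draw]
  FD 4: (23.917,-58.111) -> (19.932,-58.46) [heading=185, draw]
  REPEAT 2 [
    -- iteration 1/2 --
    FD 14: (19.932,-58.46) -> (5.986,-59.68) [heading=185, draw]
    RT 65: heading 185 -> 120
    -- iteration 2/2 --
    FD 14: (5.986,-59.68) -> (-1.014,-47.556) [heading=120, draw]
    RT 65: heading 120 -> 55
  ]
  -- iteration 3/3 --
  FD 15: (-1.014,-47.556) -> (7.589,-35.268) [heading=55, draw]
  FD 4: (7.589,-35.268) -> (9.883,-31.992) [heading=55, draw]
  REPEAT 2 [
    -- iteration 1/2 --
    FD 14: (9.883,-31.992) -> (17.914,-20.524) [heading=55, draw]
    RT 65: heading 55 -> 350
    -- iteration 2/2 --
    FD 14: (17.914,-20.524) -> (31.701,-22.955) [heading=350, draw]
    RT 65: heading 350 -> 285
  ]
]
FD 4: (31.701,-22.955) -> (32.736,-26.818) [heading=285, draw]
FD 18: (32.736,-26.818) -> (37.395,-44.205) [heading=285, draw]
Final: pos=(37.395,-44.205), heading=285, 15 segment(s) drawn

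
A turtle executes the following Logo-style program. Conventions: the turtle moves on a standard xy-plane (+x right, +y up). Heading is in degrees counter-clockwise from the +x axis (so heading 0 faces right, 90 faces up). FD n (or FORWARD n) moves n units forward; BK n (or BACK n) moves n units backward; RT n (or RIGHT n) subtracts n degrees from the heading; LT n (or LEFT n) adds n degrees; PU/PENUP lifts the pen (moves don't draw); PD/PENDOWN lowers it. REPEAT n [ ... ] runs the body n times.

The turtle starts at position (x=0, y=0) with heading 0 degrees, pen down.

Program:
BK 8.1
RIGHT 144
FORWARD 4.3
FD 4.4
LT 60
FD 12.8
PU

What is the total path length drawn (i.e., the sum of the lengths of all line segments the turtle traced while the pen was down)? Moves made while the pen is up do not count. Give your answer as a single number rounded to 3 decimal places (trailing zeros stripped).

Answer: 29.6

Derivation:
Executing turtle program step by step:
Start: pos=(0,0), heading=0, pen down
BK 8.1: (0,0) -> (-8.1,0) [heading=0, draw]
RT 144: heading 0 -> 216
FD 4.3: (-8.1,0) -> (-11.579,-2.527) [heading=216, draw]
FD 4.4: (-11.579,-2.527) -> (-15.138,-5.114) [heading=216, draw]
LT 60: heading 216 -> 276
FD 12.8: (-15.138,-5.114) -> (-13.8,-17.844) [heading=276, draw]
PU: pen up
Final: pos=(-13.8,-17.844), heading=276, 4 segment(s) drawn

Segment lengths:
  seg 1: (0,0) -> (-8.1,0), length = 8.1
  seg 2: (-8.1,0) -> (-11.579,-2.527), length = 4.3
  seg 3: (-11.579,-2.527) -> (-15.138,-5.114), length = 4.4
  seg 4: (-15.138,-5.114) -> (-13.8,-17.844), length = 12.8
Total = 29.6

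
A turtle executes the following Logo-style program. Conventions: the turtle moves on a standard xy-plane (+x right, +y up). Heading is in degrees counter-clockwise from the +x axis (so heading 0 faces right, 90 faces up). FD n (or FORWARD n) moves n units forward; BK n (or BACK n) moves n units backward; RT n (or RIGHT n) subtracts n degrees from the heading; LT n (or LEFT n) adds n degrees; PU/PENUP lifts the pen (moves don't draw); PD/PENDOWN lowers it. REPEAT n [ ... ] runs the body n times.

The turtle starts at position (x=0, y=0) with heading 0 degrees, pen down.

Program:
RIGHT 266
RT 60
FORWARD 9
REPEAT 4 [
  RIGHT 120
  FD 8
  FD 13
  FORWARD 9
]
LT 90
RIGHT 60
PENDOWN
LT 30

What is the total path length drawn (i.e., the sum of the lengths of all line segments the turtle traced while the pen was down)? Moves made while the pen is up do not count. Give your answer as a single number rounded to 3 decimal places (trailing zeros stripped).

Executing turtle program step by step:
Start: pos=(0,0), heading=0, pen down
RT 266: heading 0 -> 94
RT 60: heading 94 -> 34
FD 9: (0,0) -> (7.461,5.033) [heading=34, draw]
REPEAT 4 [
  -- iteration 1/4 --
  RT 120: heading 34 -> 274
  FD 8: (7.461,5.033) -> (8.019,-2.948) [heading=274, draw]
  FD 13: (8.019,-2.948) -> (8.926,-15.916) [heading=274, draw]
  FD 9: (8.926,-15.916) -> (9.554,-24.894) [heading=274, draw]
  -- iteration 2/4 --
  RT 120: heading 274 -> 154
  FD 8: (9.554,-24.894) -> (2.364,-21.387) [heading=154, draw]
  FD 13: (2.364,-21.387) -> (-9.321,-15.688) [heading=154, draw]
  FD 9: (-9.321,-15.688) -> (-17.41,-11.743) [heading=154, draw]
  -- iteration 3/4 --
  RT 120: heading 154 -> 34
  FD 8: (-17.41,-11.743) -> (-10.777,-7.27) [heading=34, draw]
  FD 13: (-10.777,-7.27) -> (0,0) [heading=34, draw]
  FD 9: (0,0) -> (7.461,5.033) [heading=34, draw]
  -- iteration 4/4 --
  RT 120: heading 34 -> 274
  FD 8: (7.461,5.033) -> (8.019,-2.948) [heading=274, draw]
  FD 13: (8.019,-2.948) -> (8.926,-15.916) [heading=274, draw]
  FD 9: (8.926,-15.916) -> (9.554,-24.894) [heading=274, draw]
]
LT 90: heading 274 -> 4
RT 60: heading 4 -> 304
PD: pen down
LT 30: heading 304 -> 334
Final: pos=(9.554,-24.894), heading=334, 13 segment(s) drawn

Segment lengths:
  seg 1: (0,0) -> (7.461,5.033), length = 9
  seg 2: (7.461,5.033) -> (8.019,-2.948), length = 8
  seg 3: (8.019,-2.948) -> (8.926,-15.916), length = 13
  seg 4: (8.926,-15.916) -> (9.554,-24.894), length = 9
  seg 5: (9.554,-24.894) -> (2.364,-21.387), length = 8
  seg 6: (2.364,-21.387) -> (-9.321,-15.688), length = 13
  seg 7: (-9.321,-15.688) -> (-17.41,-11.743), length = 9
  seg 8: (-17.41,-11.743) -> (-10.777,-7.27), length = 8
  seg 9: (-10.777,-7.27) -> (0,0), length = 13
  seg 10: (0,0) -> (7.461,5.033), length = 9
  seg 11: (7.461,5.033) -> (8.019,-2.948), length = 8
  seg 12: (8.019,-2.948) -> (8.926,-15.916), length = 13
  seg 13: (8.926,-15.916) -> (9.554,-24.894), length = 9
Total = 129

Answer: 129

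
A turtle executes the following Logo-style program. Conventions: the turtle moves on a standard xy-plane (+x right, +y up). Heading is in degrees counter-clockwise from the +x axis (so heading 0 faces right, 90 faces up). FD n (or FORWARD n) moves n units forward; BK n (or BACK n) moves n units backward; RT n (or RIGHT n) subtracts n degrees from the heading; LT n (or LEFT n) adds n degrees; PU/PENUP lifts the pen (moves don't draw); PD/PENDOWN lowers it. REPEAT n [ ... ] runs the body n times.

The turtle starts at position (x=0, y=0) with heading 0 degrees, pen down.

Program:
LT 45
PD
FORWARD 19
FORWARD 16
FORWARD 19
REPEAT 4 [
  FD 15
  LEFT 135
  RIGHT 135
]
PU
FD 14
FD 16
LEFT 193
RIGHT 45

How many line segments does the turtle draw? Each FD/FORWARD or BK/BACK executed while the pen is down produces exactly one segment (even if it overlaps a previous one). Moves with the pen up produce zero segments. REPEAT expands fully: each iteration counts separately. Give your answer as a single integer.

Executing turtle program step by step:
Start: pos=(0,0), heading=0, pen down
LT 45: heading 0 -> 45
PD: pen down
FD 19: (0,0) -> (13.435,13.435) [heading=45, draw]
FD 16: (13.435,13.435) -> (24.749,24.749) [heading=45, draw]
FD 19: (24.749,24.749) -> (38.184,38.184) [heading=45, draw]
REPEAT 4 [
  -- iteration 1/4 --
  FD 15: (38.184,38.184) -> (48.79,48.79) [heading=45, draw]
  LT 135: heading 45 -> 180
  RT 135: heading 180 -> 45
  -- iteration 2/4 --
  FD 15: (48.79,48.79) -> (59.397,59.397) [heading=45, draw]
  LT 135: heading 45 -> 180
  RT 135: heading 180 -> 45
  -- iteration 3/4 --
  FD 15: (59.397,59.397) -> (70.004,70.004) [heading=45, draw]
  LT 135: heading 45 -> 180
  RT 135: heading 180 -> 45
  -- iteration 4/4 --
  FD 15: (70.004,70.004) -> (80.61,80.61) [heading=45, draw]
  LT 135: heading 45 -> 180
  RT 135: heading 180 -> 45
]
PU: pen up
FD 14: (80.61,80.61) -> (90.51,90.51) [heading=45, move]
FD 16: (90.51,90.51) -> (101.823,101.823) [heading=45, move]
LT 193: heading 45 -> 238
RT 45: heading 238 -> 193
Final: pos=(101.823,101.823), heading=193, 7 segment(s) drawn
Segments drawn: 7

Answer: 7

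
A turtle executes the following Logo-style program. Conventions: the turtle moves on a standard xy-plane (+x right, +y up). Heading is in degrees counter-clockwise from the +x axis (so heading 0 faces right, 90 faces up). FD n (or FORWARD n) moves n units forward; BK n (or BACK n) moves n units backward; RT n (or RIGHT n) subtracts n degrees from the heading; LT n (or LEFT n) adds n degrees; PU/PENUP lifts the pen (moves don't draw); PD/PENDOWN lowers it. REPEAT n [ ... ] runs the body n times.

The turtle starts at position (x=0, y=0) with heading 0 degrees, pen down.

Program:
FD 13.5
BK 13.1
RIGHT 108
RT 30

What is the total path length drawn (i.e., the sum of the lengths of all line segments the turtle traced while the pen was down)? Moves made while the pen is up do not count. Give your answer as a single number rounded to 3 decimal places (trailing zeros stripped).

Answer: 26.6

Derivation:
Executing turtle program step by step:
Start: pos=(0,0), heading=0, pen down
FD 13.5: (0,0) -> (13.5,0) [heading=0, draw]
BK 13.1: (13.5,0) -> (0.4,0) [heading=0, draw]
RT 108: heading 0 -> 252
RT 30: heading 252 -> 222
Final: pos=(0.4,0), heading=222, 2 segment(s) drawn

Segment lengths:
  seg 1: (0,0) -> (13.5,0), length = 13.5
  seg 2: (13.5,0) -> (0.4,0), length = 13.1
Total = 26.6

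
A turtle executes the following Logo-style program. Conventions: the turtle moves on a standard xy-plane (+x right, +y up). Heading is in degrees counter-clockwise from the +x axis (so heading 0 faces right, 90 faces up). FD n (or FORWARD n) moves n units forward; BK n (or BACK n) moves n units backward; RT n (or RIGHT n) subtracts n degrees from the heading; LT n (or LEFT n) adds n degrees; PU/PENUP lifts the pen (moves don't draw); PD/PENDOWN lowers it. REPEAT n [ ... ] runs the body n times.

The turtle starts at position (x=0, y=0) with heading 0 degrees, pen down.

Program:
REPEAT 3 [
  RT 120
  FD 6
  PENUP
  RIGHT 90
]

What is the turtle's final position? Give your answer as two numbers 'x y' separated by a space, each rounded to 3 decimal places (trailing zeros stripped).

Answer: -3.804 -2.196

Derivation:
Executing turtle program step by step:
Start: pos=(0,0), heading=0, pen down
REPEAT 3 [
  -- iteration 1/3 --
  RT 120: heading 0 -> 240
  FD 6: (0,0) -> (-3,-5.196) [heading=240, draw]
  PU: pen up
  RT 90: heading 240 -> 150
  -- iteration 2/3 --
  RT 120: heading 150 -> 30
  FD 6: (-3,-5.196) -> (2.196,-2.196) [heading=30, move]
  PU: pen up
  RT 90: heading 30 -> 300
  -- iteration 3/3 --
  RT 120: heading 300 -> 180
  FD 6: (2.196,-2.196) -> (-3.804,-2.196) [heading=180, move]
  PU: pen up
  RT 90: heading 180 -> 90
]
Final: pos=(-3.804,-2.196), heading=90, 1 segment(s) drawn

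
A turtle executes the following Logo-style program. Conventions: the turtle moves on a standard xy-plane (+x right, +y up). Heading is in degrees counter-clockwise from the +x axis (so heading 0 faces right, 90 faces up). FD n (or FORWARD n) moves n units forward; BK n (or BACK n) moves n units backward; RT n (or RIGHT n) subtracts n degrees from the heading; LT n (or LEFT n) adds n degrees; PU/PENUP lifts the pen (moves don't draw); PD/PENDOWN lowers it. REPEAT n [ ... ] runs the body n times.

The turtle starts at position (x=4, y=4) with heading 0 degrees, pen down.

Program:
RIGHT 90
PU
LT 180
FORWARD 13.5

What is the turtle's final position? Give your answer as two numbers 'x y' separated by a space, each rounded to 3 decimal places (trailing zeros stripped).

Answer: 4 17.5

Derivation:
Executing turtle program step by step:
Start: pos=(4,4), heading=0, pen down
RT 90: heading 0 -> 270
PU: pen up
LT 180: heading 270 -> 90
FD 13.5: (4,4) -> (4,17.5) [heading=90, move]
Final: pos=(4,17.5), heading=90, 0 segment(s) drawn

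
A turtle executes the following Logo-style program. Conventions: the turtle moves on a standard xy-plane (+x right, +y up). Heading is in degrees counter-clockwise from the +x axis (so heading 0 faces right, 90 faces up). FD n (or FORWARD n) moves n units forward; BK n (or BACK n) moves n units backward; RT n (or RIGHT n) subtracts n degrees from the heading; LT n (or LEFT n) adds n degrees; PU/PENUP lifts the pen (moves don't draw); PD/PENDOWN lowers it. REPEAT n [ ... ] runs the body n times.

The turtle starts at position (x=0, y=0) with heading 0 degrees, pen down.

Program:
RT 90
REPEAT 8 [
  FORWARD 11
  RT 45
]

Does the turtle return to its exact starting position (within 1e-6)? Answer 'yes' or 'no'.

Answer: yes

Derivation:
Executing turtle program step by step:
Start: pos=(0,0), heading=0, pen down
RT 90: heading 0 -> 270
REPEAT 8 [
  -- iteration 1/8 --
  FD 11: (0,0) -> (0,-11) [heading=270, draw]
  RT 45: heading 270 -> 225
  -- iteration 2/8 --
  FD 11: (0,-11) -> (-7.778,-18.778) [heading=225, draw]
  RT 45: heading 225 -> 180
  -- iteration 3/8 --
  FD 11: (-7.778,-18.778) -> (-18.778,-18.778) [heading=180, draw]
  RT 45: heading 180 -> 135
  -- iteration 4/8 --
  FD 11: (-18.778,-18.778) -> (-26.556,-11) [heading=135, draw]
  RT 45: heading 135 -> 90
  -- iteration 5/8 --
  FD 11: (-26.556,-11) -> (-26.556,0) [heading=90, draw]
  RT 45: heading 90 -> 45
  -- iteration 6/8 --
  FD 11: (-26.556,0) -> (-18.778,7.778) [heading=45, draw]
  RT 45: heading 45 -> 0
  -- iteration 7/8 --
  FD 11: (-18.778,7.778) -> (-7.778,7.778) [heading=0, draw]
  RT 45: heading 0 -> 315
  -- iteration 8/8 --
  FD 11: (-7.778,7.778) -> (0,0) [heading=315, draw]
  RT 45: heading 315 -> 270
]
Final: pos=(0,0), heading=270, 8 segment(s) drawn

Start position: (0, 0)
Final position: (0, 0)
Distance = 0; < 1e-6 -> CLOSED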